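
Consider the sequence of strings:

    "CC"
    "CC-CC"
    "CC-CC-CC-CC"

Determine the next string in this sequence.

CC-CC-CC-CC-CC-CC-CC-CC

s(k+1) = s(k)·-·s(k) — each term doubles the last with '-' between the halves.
One more doubling of CC-CC-CC-CC gives the answer.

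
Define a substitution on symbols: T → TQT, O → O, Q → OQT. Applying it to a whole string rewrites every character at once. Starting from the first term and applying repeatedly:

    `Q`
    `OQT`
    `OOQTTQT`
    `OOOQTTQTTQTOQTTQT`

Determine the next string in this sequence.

Rewriting the 17 symbols of OOOQTTQTTQTOQTTQT one by one yields O O O OQT TQT TQT OQT TQT TQT OQT TQT O OQT TQT TQT OQT TQT; concatenated:

OOOOQTTQTTQTOQTTQTTQTOQTTQTOOQTTQTTQTOQTTQT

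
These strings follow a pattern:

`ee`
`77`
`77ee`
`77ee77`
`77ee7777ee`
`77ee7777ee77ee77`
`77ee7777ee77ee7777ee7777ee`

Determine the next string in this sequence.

This is a Fibonacci-style word recurrence s(k) = s(k−1)·s(k−2): e.g. 77·ee = 77ee.
The next term joins 77ee7777ee77ee7777ee7777ee and 77ee7777ee77ee77.

77ee7777ee77ee7777ee7777ee77ee7777ee77ee77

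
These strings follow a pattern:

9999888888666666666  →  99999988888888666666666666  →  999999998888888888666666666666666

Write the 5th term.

99999999999988888888888888666666666666666666666

Each string has the form 9^{2n} 8^{2n+2} 6^{3n+3}, where the shown terms are n = 2, 3, 4.
Setting n = 6 gives 12, 14, 21 characters in each block.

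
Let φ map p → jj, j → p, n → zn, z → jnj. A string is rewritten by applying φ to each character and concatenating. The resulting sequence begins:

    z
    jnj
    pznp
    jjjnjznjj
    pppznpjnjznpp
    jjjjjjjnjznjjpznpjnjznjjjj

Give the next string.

Replace each of the 26 characters of jjjjjjjnjznjjpznpjnjznjjjj in place — p p p p p p p zn p jnj zn p p jj jnj zn jj p zn p jnj zn p p p p — and concatenate.

pppppppznpjnjznppjjjnjznjjpznpjnjznpppp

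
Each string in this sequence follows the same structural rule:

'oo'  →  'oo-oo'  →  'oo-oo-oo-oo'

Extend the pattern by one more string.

oo-oo-oo-oo-oo-oo-oo-oo

Every step duplicates the string with '-' between the halves.
One more doubling of oo-oo-oo-oo gives the answer.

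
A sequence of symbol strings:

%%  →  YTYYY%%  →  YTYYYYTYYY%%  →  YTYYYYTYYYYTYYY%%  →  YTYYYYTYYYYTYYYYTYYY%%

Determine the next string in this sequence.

YTYYYYTYYYYTYYYYTYYYYTYYY%%

The strings grow by a fixed prefix YTYYY each time.
So the next term is YTYYY·YTYYYYTYYYYTYYYYTYYY%%.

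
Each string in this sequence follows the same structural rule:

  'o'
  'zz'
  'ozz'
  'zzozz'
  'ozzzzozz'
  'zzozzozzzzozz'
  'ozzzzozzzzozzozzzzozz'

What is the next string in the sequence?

From term 3 onward, concatenate the second-to-last term with the last: o·zz = ozz, zz·ozz = zzozz, …
Continuing: zzozzozzzzozz · ozzzzozzzzozzozzzzozz gives term 8.

zzozzozzzzozzozzzzozzzzozzozzzzozz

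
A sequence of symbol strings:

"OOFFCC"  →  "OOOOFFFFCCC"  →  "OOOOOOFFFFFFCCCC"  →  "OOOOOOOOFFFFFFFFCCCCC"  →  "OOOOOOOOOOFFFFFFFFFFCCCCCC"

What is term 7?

The n-th term is 2n O's then 2n F's then n+1 C's (n = 1, 2, …).
For term 7, n = 7, so the run lengths are 14, 14, 8.

OOOOOOOOOOOOOOFFFFFFFFFFFFFFCCCCCCCC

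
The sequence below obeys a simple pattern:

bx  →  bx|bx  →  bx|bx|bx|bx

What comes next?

bx|bx|bx|bx|bx|bx|bx|bx

Each string is two copies of the previous one joined by '|'.
So the next term is two copies of bx|bx|bx|bx with '|' between the halves.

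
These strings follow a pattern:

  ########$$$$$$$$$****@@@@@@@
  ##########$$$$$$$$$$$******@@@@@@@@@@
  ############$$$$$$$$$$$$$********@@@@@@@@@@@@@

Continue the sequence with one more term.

##############$$$$$$$$$$$$$$$**********@@@@@@@@@@@@@@@@

The n-th term is 2n+2 #'s then 2n+3 $'s then 2n-2 *'s then 3n-2 @'s, where the shown terms are n = 3, 4, 5.
For the next term, n = 6, so the run lengths are 14, 15, 10, 16.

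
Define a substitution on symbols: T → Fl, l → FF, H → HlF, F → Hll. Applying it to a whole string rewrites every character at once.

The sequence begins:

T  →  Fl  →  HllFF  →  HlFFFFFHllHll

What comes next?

HlFFFHllHllHllHllHllHlFFFFFHlFFFFF

φ(HlFFFFFHllHll) expands symbol-by-symbol to HlF FF Hll Hll Hll Hll Hll HlF FF FF HlF FF FF; joining the 13 pieces gives the next term.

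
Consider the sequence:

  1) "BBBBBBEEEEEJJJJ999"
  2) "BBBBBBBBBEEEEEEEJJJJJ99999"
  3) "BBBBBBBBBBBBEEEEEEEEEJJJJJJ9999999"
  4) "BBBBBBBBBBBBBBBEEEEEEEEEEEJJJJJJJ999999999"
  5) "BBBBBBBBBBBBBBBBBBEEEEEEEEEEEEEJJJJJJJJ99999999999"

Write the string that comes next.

BBBBBBBBBBBBBBBBBBBBBEEEEEEEEEEEEEEEJJJJJJJJJ9999999999999

The n-th term is 3n B's then 2n+1 E's then n+2 J's then 2n-1 9's, where the shown terms are n = 2, 3, 4, 5, 6.
For the next term, n = 7, so the run lengths are 21, 15, 9, 13.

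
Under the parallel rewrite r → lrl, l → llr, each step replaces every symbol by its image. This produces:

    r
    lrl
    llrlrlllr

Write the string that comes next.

llrllrlrlllrlrlllrllrllrlrl

Apply φ to llrlrlllr symbol by symbol: l→llr, l→llr, r→lrl, l→llr, r→lrl, l→llr, l→llr, l→llr, r→lrl; joined: llr llr lrl llr lrl llr llr llr lrl.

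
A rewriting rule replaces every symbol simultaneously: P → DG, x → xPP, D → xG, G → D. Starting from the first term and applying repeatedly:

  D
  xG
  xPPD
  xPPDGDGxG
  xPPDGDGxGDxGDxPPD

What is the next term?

Applying the rule to each of the 17 symbols of xPPDGDGxGDxGDxPPD gives the pieces xPP DG DG xG D xG D xPP D xG xPP D xG xPP DG DG xG, which concatenate to the answer.

xPPDGDGxGDxGDxPPDxGxPPDxGxPPDGDGxG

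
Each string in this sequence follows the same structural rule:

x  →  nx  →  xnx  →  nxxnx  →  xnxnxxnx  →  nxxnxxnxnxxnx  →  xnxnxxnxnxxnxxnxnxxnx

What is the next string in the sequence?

nxxnxxnxnxxnxxnxnxxnxnxxnxxnxnxxnx

From term 3 onward, concatenate the second-to-last term with the last: x·nx = xnx, nx·xnx = nxxnx, …
Continuing: nxxnxxnxnxxnx · xnxnxxnxnxxnxxnxnxxnx gives term 8.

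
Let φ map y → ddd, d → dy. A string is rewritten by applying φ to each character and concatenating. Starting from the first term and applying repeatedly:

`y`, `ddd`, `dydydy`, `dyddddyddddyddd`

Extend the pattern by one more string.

Rewriting the 15 symbols of dyddddyddddyddd one by one yields dy ddd dy dy dy dy ddd dy dy dy dy ddd dy dy dy; concatenated:

dyddddydydydyddddydydydyddddydydy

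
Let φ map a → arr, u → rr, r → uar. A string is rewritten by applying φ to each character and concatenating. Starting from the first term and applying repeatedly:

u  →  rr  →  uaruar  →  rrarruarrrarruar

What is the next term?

Replace each of the 16 characters of rrarruarrrarruar in place — uar uar arr uar uar rr arr uar uar uar arr uar uar rr arr uar — and concatenate.

uaruararruaruarrrarruaruaruararruaruarrrarruar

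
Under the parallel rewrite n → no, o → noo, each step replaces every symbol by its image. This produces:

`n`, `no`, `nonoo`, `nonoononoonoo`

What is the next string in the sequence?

nonoononoonoononoononoonoononoonoo

φ(nonoononoonoo) expands symbol-by-symbol to no noo no noo noo no noo no noo noo no noo noo; joining the 13 pieces gives the next term.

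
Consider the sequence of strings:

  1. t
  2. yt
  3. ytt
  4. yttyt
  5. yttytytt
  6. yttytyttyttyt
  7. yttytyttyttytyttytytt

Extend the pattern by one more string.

yttytyttyttytyttytyttyttytyttyttyt

This is a Fibonacci-style word recurrence s(k) = s(k−1)·s(k−2): e.g. yt·t = ytt.
So term 8 is yttytyttyttytyttytytt·yttytyttyttyt.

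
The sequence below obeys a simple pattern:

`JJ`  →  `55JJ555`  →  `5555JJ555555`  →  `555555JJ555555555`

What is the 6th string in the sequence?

s(k+1) = 55·s(k)·555, so each term gains 55 as a prefix and 555 as a suffix.
From 555555JJ555555555, 2 further steps: 555555JJ555555555 → 55555555JJ555555555555 → (answer).

5555555555JJ555555555555555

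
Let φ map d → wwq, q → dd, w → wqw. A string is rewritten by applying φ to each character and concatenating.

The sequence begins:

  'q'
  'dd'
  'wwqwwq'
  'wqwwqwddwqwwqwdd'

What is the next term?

wqwddwqwwqwddwqwwwqwwqwqwddwqwwqwddwqwwwqwwq

Applying the rule to each of the 16 symbols of wqwwqwddwqwwqwdd gives the pieces wqw dd wqw wqw dd wqw wwq wwq wqw dd wqw wqw dd wqw wwq wwq, which concatenate to the answer.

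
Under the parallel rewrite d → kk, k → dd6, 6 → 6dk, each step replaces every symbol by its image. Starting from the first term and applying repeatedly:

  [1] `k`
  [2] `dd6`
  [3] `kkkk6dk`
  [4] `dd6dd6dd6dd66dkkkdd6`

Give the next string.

Replace each of the 20 characters of dd6dd6dd6dd66dkkkdd6 in place — kk kk 6dk kk kk 6dk kk kk 6dk kk kk 6dk 6dk kk dd6 dd6 dd6 kk kk 6dk — and concatenate.

kkkk6dkkkkk6dkkkkk6dkkkkk6dk6dkkkdd6dd6dd6kkkk6dk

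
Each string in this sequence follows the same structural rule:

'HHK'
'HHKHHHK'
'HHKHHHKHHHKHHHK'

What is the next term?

HHKHHHKHHHKHHHKHHHKHHHKHHHKHHHK

Every step duplicates the string with 'H' between the halves.
So the next term is two copies of HHKHHHKHHHKHHHK with 'H' between the halves.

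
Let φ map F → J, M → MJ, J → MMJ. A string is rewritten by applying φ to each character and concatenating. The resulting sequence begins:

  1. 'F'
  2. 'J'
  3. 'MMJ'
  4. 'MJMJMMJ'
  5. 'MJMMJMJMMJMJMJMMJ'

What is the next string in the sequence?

Rewriting the 17 symbols of MJMMJMJMMJMJMJMMJ one by one yields MJ MMJ MJ MJ MMJ MJ MMJ MJ MJ MMJ MJ MMJ MJ MMJ MJ MJ MMJ; concatenated:

MJMMJMJMJMMJMJMMJMJMJMMJMJMMJMJMMJMJMJMMJ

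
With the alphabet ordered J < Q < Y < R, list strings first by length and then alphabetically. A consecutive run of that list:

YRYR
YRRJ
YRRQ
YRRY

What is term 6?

RJJJ

Advancing 2 positions from YRRY through YRRY → YRRR reaches term 6.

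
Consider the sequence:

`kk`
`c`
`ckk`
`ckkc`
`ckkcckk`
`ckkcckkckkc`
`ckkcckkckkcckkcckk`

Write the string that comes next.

ckkcckkckkcckkcckkckkcckkckkc

This is a Fibonacci-style word recurrence s(k) = s(k−1)·s(k−2): e.g. c·kk = ckk.
So term 8 is ckkcckkckkcckkcckk·ckkcckkckkc.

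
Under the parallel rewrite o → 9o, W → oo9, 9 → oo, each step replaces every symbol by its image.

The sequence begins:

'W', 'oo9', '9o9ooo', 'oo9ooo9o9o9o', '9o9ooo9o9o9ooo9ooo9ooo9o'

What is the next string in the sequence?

oo9ooo9o9o9ooo9ooo9ooo9o9o9ooo9o9o9ooo9o9o9ooo9o

Applying the rule to each of the 24 symbols of 9o9ooo9o9o9ooo9ooo9ooo9o gives the pieces oo 9o oo 9o 9o 9o oo 9o oo 9o oo 9o 9o 9o oo 9o 9o 9o oo 9o 9o 9o oo 9o, which concatenate to the answer.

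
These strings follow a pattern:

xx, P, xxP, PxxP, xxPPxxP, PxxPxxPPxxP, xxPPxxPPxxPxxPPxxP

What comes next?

PxxPxxPPxxPxxPPxxPPxxPxxPPxxP

Each term (from the third on) is the two preceding terms concatenated in order: term 3 = xx·P = xxP.
Continuing: PxxPxxPPxxP · xxPPxxPPxxPxxPPxxP gives term 8.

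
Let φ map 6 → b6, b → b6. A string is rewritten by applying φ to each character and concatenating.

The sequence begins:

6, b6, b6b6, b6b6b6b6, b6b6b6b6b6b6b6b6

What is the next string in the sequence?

Rewriting the 16 symbols of b6b6b6b6b6b6b6b6 one by one yields b6 b6 b6 b6 b6 b6 b6 b6 b6 b6 b6 b6 b6 b6 b6 b6; concatenated:

b6b6b6b6b6b6b6b6b6b6b6b6b6b6b6b6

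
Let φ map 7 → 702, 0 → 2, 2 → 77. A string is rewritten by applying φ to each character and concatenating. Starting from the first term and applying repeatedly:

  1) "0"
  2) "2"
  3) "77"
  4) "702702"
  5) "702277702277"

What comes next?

7022777770270270227777702702

Expanding 702277702277: 7→702, 0→2, 2→77, 2→77, 7→702, 7→702, 7→702, 0→2, 2→77, 2→77, 7→702, 7→702. Concatenated: 702 2 77 77 702 702 702 2 77 77 702 702.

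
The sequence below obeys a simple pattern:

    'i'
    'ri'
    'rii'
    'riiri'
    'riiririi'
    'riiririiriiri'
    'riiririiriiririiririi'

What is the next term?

riiririiriiririiririiriiririiriiri

This is a Fibonacci-style word recurrence s(k) = s(k−1)·s(k−2): e.g. ri·i = rii.
The next term joins riiririiriiririiririi and riiririiriiri.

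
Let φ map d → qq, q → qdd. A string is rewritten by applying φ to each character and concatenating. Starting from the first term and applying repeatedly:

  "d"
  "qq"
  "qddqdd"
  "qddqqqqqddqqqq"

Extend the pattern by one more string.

Applying the rule to each of the 14 symbols of qddqqqqqddqqqq gives the pieces qdd qq qq qdd qdd qdd qdd qdd qq qq qdd qdd qdd qdd, which concatenate to the answer.

qddqqqqqddqddqddqddqddqqqqqddqddqddqdd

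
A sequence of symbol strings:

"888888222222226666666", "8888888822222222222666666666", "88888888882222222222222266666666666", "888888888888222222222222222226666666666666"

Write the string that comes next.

8888888888888822222222222222222222666666666666666

Reading off run lengths: 8 runs 6, 8, 10, 12; 2 runs 8, 11, 14, 17; 6 runs 7, 9, 11, 13 — each is linear in n, where the shown terms are n = 2, 3, 4, 5.
At n = 6 the blocks have lengths 14, 20, 15.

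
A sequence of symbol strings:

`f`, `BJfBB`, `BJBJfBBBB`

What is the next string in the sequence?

BJBJBJfBBBBBB

Each term wraps the previous one in BJ on the left and BB on the right.
So the next term is BJ·BJBJfBBBB·BB.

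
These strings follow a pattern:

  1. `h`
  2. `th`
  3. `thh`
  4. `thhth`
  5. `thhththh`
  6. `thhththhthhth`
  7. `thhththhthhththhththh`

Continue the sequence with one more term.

thhththhthhththhththhthhththhthhth

Each term (from the third on) is the previous term followed by the one before it: term 3 = th·h = thh.
So term 8 is thhththhthhththhththh·thhththhthhth.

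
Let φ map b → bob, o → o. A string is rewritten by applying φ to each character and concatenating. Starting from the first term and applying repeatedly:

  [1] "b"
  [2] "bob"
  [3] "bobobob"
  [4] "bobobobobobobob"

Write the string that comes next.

bobobobobobobobobobobobobobobob

Replace each of the 15 characters of bobobobobobobob in place — bob o bob o bob o bob o bob o bob o bob o bob — and concatenate.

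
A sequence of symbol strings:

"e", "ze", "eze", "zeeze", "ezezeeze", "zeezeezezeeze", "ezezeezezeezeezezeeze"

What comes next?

zeezeezezeezeezezeezezeezeezezeeze

This is a Fibonacci-style word recurrence s(k) = s(k−2)·s(k−1): e.g. e·ze = eze.
So term 8 is zeezeezezeeze·ezezeezezeezeezezeeze.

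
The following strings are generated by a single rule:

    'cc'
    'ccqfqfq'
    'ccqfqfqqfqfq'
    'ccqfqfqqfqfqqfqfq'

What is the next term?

The strings grow by a fixed suffix qfqfq each time.
Applying this once more to ccqfqfqqfqfqqfqfq:

ccqfqfqqfqfqqfqfqqfqfq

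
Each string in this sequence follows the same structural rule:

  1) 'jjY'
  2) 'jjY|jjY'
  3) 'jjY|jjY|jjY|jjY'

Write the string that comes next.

Each string is two copies of the previous one joined by '|'.
Doubling jjY|jjY|jjY|jjY with '|' between the halves:

jjY|jjY|jjY|jjY|jjY|jjY|jjY|jjY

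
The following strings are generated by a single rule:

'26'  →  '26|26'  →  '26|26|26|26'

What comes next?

s(k+1) = s(k)·|·s(k) — each term doubles the last with '|' between the halves.
One more doubling of 26|26|26|26 gives the answer.

26|26|26|26|26|26|26|26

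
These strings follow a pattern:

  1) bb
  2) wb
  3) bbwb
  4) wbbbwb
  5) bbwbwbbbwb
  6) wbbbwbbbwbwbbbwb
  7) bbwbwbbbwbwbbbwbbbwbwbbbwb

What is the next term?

From term 3 onward, concatenate the second-to-last term with the last: bb·wb = bbwb, wb·bbwb = wbbbwb, …
The next term joins wbbbwbbbwbwbbbwb and bbwbwbbbwbwbbbwbbbwbwbbbwb.

wbbbwbbbwbwbbbwbbbwbwbbbwbwbbbwbbbwbwbbbwb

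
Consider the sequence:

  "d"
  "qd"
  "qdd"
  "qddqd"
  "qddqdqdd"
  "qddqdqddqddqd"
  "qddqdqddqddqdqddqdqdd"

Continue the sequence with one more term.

qddqdqddqddqdqddqdqddqddqdqddqddqd

Each term (from the third on) is the previous term followed by the one before it: term 3 = qd·d = qdd.
Continuing: qddqdqddqddqdqddqdqdd · qddqdqddqddqd gives term 8.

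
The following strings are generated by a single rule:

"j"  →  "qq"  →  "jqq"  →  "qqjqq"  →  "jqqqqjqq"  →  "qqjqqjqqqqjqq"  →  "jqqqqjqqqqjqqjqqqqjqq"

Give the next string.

qqjqqjqqqqjqqjqqqqjqqqqjqqjqqqqjqq

From term 3 onward, concatenate the second-to-last term with the last: j·qq = jqq, qq·jqq = qqjqq, …
Continuing: qqjqqjqqqqjqq · jqqqqjqqqqjqqjqqqqjqq gives term 8.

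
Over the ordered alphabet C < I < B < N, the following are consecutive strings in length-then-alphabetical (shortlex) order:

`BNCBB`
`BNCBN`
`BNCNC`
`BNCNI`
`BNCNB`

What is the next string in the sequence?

BNCNN

The successor of BNCNB increments the rightmost position that isn't already N and resets every position after it to C.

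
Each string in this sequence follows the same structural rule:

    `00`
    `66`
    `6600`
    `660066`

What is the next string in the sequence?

6600666600

From term 3 onward, concatenate the last term with the second-to-last: 66·00 = 6600, 6600·66 = 660066, …
Continuing: 660066 · 6600 gives term 5.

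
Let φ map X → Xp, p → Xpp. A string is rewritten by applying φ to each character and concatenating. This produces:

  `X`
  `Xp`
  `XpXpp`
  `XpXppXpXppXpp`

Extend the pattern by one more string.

Applying the rule to each of the 13 symbols of XpXppXpXppXpp gives the pieces Xp Xpp Xp Xpp Xpp Xp Xpp Xp Xpp Xpp Xp Xpp Xpp, which concatenate to the answer.

XpXppXpXppXppXpXppXpXppXppXpXppXpp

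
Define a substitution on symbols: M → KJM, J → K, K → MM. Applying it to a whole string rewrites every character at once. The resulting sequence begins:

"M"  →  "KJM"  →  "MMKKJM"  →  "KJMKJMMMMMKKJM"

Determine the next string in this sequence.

MMKKJMMMKKJMKJMKJMKJMKJMMMMMKKJM

φ(KJMKJMMMMMKKJM) expands symbol-by-symbol to MM K KJM MM K KJM KJM KJM KJM KJM MM MM K KJM; joining the 14 pieces gives the next term.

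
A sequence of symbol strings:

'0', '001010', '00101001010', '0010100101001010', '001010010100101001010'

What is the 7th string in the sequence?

Every step adds 01010 to the end: s(k+1) = s(k)·01010.
From 001010010100101001010, 2 further steps: 001010010100101001010 → 00101001010010100101001010 → (answer).

0010100101001010010100101001010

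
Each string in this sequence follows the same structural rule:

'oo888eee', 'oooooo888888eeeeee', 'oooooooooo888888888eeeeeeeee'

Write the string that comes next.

Each string has the form o^{4n-2} 8^{3n} e^{3n} (n = 1, 2, …).
Setting n = 4 gives 14, 12, 12 characters in each block.

oooooooooooooo888888888888eeeeeeeeeeee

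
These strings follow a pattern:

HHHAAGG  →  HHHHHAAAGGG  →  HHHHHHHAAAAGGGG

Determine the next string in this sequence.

HHHHHHHHHAAAAAGGGGG

Term n consists of 2n-1 H's, followed by n A's, followed by n G's, where the shown terms are n = 2, 3, 4.
Setting n = 5 gives 9, 5, 5 characters in each block.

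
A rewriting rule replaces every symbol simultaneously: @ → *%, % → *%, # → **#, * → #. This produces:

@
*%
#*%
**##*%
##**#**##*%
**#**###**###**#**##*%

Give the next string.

##**###**#**#**###**#**#**###**###**#**##*%

Applying the rule to each of the 22 symbols of **#**###**###**#**##*% gives the pieces # # **# # # **# **# **# # # **# **# **# # # **# # # **# **# # *%, which concatenate to the answer.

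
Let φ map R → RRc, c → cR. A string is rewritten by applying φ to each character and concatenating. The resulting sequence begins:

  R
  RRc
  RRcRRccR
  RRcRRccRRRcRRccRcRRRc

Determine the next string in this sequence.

Applying the rule to each of the 21 symbols of RRcRRccRRRcRRccRcRRRc gives the pieces RRc RRc cR RRc RRc cR cR RRc RRc RRc cR RRc RRc cR cR RRc cR RRc RRc RRc cR, which concatenate to the answer.

RRcRRccRRRcRRccRcRRRcRRcRRccRRRcRRccRcRRRccRRRcRRcRRccR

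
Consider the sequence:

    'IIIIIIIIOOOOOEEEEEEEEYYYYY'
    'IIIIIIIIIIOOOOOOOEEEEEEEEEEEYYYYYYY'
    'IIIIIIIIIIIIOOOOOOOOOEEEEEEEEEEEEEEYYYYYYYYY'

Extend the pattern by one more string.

IIIIIIIIIIIIIIOOOOOOOOOOOEEEEEEEEEEEEEEEEEYYYYYYYYYYY

Reading off run lengths: I runs 8, 10, 12; O runs 5, 7, 9; E runs 8, 11, 14; Y runs 5, 7, 9 — each is linear in n, where the shown terms are n = 3, 4, 5.
Setting n = 6 gives 14, 11, 17, 11 characters in each block.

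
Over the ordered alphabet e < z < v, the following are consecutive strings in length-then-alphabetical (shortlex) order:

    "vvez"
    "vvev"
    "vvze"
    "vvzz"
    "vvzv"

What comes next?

Find the rightmost character of vvzv below v, bump it to the next letter, and reset everything to its right to e.

vvve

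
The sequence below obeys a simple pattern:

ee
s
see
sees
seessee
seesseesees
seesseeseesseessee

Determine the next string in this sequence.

seesseeseesseesseeseesseesees

From term 3 onward, concatenate the last term with the second-to-last: s·ee = see, see·s = sees, …
Continuing: seesseeseesseessee · seesseesees gives term 8.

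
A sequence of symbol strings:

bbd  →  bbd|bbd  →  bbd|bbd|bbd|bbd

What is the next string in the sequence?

s(k+1) = s(k)·|·s(k) — each term doubles the last with '|' between the halves.
One more doubling of bbd|bbd|bbd|bbd gives the answer.

bbd|bbd|bbd|bbd|bbd|bbd|bbd|bbd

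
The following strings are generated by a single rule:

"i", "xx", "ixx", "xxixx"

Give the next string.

From term 3 onward, concatenate the second-to-last term with the last: i·xx = ixx, xx·ixx = xxixx, …
Continuing: ixx · xxixx gives term 5.

ixxxxixx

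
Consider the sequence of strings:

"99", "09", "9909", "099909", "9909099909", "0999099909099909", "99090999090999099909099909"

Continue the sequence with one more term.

099909990909990999090999090999099909099909

From term 3 onward, concatenate the second-to-last term with the last: 99·09 = 9909, 09·9909 = 099909, …
The next term joins 0999099909099909 and 99090999090999099909099909.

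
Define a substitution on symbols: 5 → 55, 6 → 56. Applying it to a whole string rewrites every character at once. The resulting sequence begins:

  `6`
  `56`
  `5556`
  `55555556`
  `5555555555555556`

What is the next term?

φ(5555555555555556) expands symbol-by-symbol to 55 55 55 55 55 55 55 55 55 55 55 55 55 55 55 56; joining the 16 pieces gives the next term.

55555555555555555555555555555556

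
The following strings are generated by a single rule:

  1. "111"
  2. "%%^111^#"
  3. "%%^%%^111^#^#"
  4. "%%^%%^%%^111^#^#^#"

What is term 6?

%%^%%^%%^%%^%%^111^#^#^#^#^#

s(k+1) = %%^·s(k)·^#, so each term gains %%^ as a prefix and ^# as a suffix.
From %%^%%^%%^111^#^#^#, 2 further steps: %%^%%^%%^111^#^#^# → %%^%%^%%^%%^111^#^#^#^# → (answer).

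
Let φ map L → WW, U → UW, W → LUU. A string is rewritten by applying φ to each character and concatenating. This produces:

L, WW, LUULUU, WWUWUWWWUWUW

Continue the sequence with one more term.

LUULUUUWLUUUWLUULUULUUUWLUUUWLUU

Expanding WWUWUWWWUWUW: W→LUU, W→LUU, U→UW, W→LUU, U→UW, W→LUU, W→LUU, W→LUU, U→UW, W→LUU, U→UW, W→LUU. Concatenated: LUU LUU UW LUU UW LUU LUU LUU UW LUU UW LUU.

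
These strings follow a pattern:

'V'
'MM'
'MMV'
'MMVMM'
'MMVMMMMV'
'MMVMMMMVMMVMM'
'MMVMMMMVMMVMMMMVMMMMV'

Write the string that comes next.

MMVMMMMVMMVMMMMVMMMMVMMVMMMMVMMVMM

This is a Fibonacci-style word recurrence s(k) = s(k−1)·s(k−2): e.g. MM·V = MMV.
Continuing: MMVMMMMVMMVMMMMVMMMMV · MMVMMMMVMMVMM gives term 8.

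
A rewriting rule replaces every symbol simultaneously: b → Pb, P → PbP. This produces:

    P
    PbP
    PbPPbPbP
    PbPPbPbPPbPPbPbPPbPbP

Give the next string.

Rewriting the 21 symbols of PbPPbPbPPbPPbPbPPbPbP one by one yields PbP Pb PbP PbP Pb PbP Pb PbP PbP Pb PbP PbP Pb PbP Pb PbP PbP Pb PbP Pb PbP; concatenated:

PbPPbPbPPbPPbPbPPbPbPPbPPbPbPPbPPbPbPPbPbPPbPPbPbPPbPbP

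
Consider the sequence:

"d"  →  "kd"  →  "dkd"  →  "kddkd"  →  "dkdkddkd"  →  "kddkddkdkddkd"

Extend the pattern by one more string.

dkdkddkdkddkddkdkddkd

This is a Fibonacci-style word recurrence s(k) = s(k−2)·s(k−1): e.g. d·kd = dkd.
Continuing: dkdkddkd · kddkddkdkddkd gives term 7.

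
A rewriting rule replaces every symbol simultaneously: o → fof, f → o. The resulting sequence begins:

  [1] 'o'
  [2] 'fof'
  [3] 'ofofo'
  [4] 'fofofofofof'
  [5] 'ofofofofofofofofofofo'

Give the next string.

Applying the rule to each of the 21 symbols of ofofofofofofofofofofo gives the pieces fof o fof o fof o fof o fof o fof o fof o fof o fof o fof o fof, which concatenate to the answer.

fofofofofofofofofofofofofofofofofofofofofof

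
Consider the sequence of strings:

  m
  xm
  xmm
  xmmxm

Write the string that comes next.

xmmxmxmm

Each term (from the third on) is the previous term followed by the one before it: term 3 = xm·m = xmm.
The next term joins xmmxm and xmm.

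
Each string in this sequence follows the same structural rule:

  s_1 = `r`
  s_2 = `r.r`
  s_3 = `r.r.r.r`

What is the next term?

r.r.r.r.r.r.r.r

Every step duplicates the string with '.' between the halves.
So the next term is two copies of r.r.r.r with '.' between the halves.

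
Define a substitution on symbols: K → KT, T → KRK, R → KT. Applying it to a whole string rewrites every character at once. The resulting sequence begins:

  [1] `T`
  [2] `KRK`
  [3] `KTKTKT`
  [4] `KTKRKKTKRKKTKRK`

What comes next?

Replace each of the 15 characters of KTKRKKTKRKKTKRK in place — KT KRK KT KT KT KT KRK KT KT KT KT KRK KT KT KT — and concatenate.

KTKRKKTKTKTKTKRKKTKTKTKTKRKKTKTKT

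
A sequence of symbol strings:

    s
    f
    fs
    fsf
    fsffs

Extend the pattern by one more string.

From term 3 onward, concatenate the last term with the second-to-last: f·s = fs, fs·f = fsf, …
So term 6 is fsffs·fsf.

fsffsfsf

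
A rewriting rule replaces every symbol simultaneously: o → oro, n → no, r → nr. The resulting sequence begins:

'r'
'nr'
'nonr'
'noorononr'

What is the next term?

Expanding noorononr: n→no, o→oro, o→oro, r→nr, o→oro, n→no, o→oro, n→no, r→nr. Concatenated: no oro oro nr oro no oro no nr.

noorooronroronoorononr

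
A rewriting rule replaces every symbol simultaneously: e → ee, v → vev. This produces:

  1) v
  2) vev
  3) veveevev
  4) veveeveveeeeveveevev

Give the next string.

veveeveveeeeveveeveveeeeeeeeveveeveveeeeveveevev

Replace each of the 20 characters of veveeveveeeeveveevev in place — vev ee vev ee ee vev ee vev ee ee ee ee vev ee vev ee ee vev ee vev — and concatenate.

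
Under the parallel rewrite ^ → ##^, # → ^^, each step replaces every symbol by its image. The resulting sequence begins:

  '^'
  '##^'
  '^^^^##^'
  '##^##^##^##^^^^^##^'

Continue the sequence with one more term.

Rewriting the 19 symbols of ##^##^##^##^^^^^##^ one by one yields ^^ ^^ ##^ ^^ ^^ ##^ ^^ ^^ ##^ ^^ ^^ ##^ ##^ ##^ ##^ ##^ ^^ ^^ ##^; concatenated:

^^^^##^^^^^##^^^^^##^^^^^##^##^##^##^##^^^^^##^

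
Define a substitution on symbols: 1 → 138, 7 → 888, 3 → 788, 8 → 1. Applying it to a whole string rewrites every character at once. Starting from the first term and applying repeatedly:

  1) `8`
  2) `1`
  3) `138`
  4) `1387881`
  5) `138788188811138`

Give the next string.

Rewriting the 15 symbols of 138788188811138 one by one yields 138 788 1 888 1 1 138 1 1 1 138 138 138 788 1; concatenated:

1387881888111381111381381387881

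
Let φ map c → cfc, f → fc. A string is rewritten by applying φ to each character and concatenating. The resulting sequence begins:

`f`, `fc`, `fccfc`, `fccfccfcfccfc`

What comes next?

Applying the rule to each of the 13 symbols of fccfccfcfccfc gives the pieces fc cfc cfc fc cfc cfc fc cfc fc cfc cfc fc cfc, which concatenate to the answer.

fccfccfcfccfccfcfccfcfccfccfcfccfc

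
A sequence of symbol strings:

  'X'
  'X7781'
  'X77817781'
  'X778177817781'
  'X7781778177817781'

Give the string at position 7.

The strings grow by a fixed suffix 7781 each time.
From X7781778177817781, 2 further steps: X7781778177817781 → X77817781778177817781 → (answer).

X778177817781778177817781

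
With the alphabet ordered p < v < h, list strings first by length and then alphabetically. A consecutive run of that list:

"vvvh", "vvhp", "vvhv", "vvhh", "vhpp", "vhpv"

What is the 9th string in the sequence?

Stepping forward 3 times from vhpv: vhpv → vhph → vhvp, then the target.

vhvv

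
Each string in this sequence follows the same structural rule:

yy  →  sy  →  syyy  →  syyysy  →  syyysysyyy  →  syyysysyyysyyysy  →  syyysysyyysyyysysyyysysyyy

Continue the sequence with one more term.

syyysysyyysyyysysyyysysyyysyyysysyyysyyysy

Each term (from the third on) is the previous term followed by the one before it: term 3 = sy·yy = syyy.
Continuing: syyysysyyysyyysysyyysysyyy · syyysysyyysyyysy gives term 8.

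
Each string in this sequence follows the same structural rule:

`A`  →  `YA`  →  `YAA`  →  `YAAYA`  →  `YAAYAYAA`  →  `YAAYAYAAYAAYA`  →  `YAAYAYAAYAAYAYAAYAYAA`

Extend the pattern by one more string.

From term 3 onward, concatenate the last term with the second-to-last: YA·A = YAA, YAA·YA = YAAYA, …
So term 8 is YAAYAYAAYAAYAYAAYAYAA·YAAYAYAAYAAYA.

YAAYAYAAYAAYAYAAYAYAAYAAYAYAAYAAYA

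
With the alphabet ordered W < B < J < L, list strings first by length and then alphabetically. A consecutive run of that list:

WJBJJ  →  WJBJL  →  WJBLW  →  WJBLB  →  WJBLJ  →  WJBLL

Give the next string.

WJJWW

Treat WJBLL as a base-4 numeral over the given alphabet and add one, carrying through any trailing L's.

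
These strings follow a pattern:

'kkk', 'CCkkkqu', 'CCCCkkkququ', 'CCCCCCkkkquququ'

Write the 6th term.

CCCCCCCCCCkkkquququququ

s(k+1) = CC·s(k)·qu, so each term gains CC as a prefix and qu as a suffix.
From CCCCCCkkkquququ, 2 further steps: CCCCCCkkkquququ → CCCCCCCCkkkququququ → (answer).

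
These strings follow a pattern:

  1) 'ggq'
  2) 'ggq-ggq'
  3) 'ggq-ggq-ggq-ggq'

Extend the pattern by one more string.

Each string is two copies of the previous one joined by '-'.
Doubling ggq-ggq-ggq-ggq with '-' between the halves:

ggq-ggq-ggq-ggq-ggq-ggq-ggq-ggq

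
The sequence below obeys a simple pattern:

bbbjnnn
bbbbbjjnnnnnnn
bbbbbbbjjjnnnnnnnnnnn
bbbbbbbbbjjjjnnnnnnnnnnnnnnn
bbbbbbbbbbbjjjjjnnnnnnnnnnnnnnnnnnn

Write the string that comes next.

The n-th term is 2n+1 b's then n j's then 4n-1 n's (n = 1, 2, …).
At n = 6 the blocks have lengths 13, 6, 23.

bbbbbbbbbbbbbjjjjjjnnnnnnnnnnnnnnnnnnnnnnn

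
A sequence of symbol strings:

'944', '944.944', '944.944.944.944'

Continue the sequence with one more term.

Each string is two copies of the previous one joined by '.'.
Doubling 944.944.944.944 with '.' between the halves:

944.944.944.944.944.944.944.944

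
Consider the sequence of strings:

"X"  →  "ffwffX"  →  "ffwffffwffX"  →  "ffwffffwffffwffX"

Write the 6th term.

ffwffffwffffwffffwffffwffX

The strings grow by a fixed prefix ffwff each time.
From ffwffffwffffwffX, 2 further steps: ffwffffwffffwffX → ffwffffwffffwffffwffX → (answer).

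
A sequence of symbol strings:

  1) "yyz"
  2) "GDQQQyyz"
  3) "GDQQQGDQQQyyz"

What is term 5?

GDQQQGDQQQGDQQQGDQQQyyz

Each term is the previous one with GDQQQ prepended.
From GDQQQGDQQQyyz, 2 further steps: GDQQQGDQQQyyz → GDQQQGDQQQGDQQQyyz → (answer).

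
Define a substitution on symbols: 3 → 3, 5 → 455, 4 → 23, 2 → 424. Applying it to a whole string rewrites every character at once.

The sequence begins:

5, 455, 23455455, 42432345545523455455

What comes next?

Applying the rule to each of the 20 symbols of 42432345545523455455 gives the pieces 23 424 23 3 424 3 23 455 455 23 455 455 424 3 23 455 455 23 455 455, which concatenate to the answer.

234242334243234554552345545542432345545523455455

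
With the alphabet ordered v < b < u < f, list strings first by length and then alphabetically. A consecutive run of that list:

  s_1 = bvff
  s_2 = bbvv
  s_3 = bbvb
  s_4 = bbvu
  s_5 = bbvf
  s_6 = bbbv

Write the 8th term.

bbbu

Stepping forward 2 times from bbbv: bbbv → bbbb, then the target.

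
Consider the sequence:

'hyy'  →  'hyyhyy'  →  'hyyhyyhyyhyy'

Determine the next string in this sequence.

s(k+1) = s(k)·s(k) — each term doubles the last.
So the next term is two copies of hyyhyyhyyhyy.

hyyhyyhyyhyyhyyhyyhyyhyy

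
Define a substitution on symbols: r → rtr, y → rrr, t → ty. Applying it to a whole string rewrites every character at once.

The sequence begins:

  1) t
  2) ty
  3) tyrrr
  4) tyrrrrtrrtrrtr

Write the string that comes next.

tyrrrrtrrtrrtrrtrtyrtrrtrtyrtrrtrtyrtr

φ(tyrrrrtrrtrrtr) expands symbol-by-symbol to ty rrr rtr rtr rtr rtr ty rtr rtr ty rtr rtr ty rtr; joining the 14 pieces gives the next term.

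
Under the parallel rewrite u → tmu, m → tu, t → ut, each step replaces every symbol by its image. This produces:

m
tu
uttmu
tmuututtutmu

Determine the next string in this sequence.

Apply φ to tmuututtutmu symbol by symbol: t→ut, m→tu, u→tmu, u→tmu, t→ut, u→tmu, t→ut, t→ut, u→tmu, t→ut, m→tu, u→tmu; joined: ut tu tmu tmu ut tmu ut ut tmu ut tu tmu.

uttutmutmuuttmuututtmuuttutmu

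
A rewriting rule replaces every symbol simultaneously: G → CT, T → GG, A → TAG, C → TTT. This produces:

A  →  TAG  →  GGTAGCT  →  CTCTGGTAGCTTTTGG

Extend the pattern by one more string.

TTTGGTTTGGCTCTGGTAGCTTTTGGGGGGGGCTCT

Replace each of the 16 characters of CTCTGGTAGCTTTTGG in place — TTT GG TTT GG CT CT GG TAG CT TTT GG GG GG GG CT CT — and concatenate.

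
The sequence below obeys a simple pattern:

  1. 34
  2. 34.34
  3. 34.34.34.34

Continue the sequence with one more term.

s(k+1) = s(k)·.·s(k) — each term doubles the last with '.' between the halves.
One more doubling of 34.34.34.34 gives the answer.

34.34.34.34.34.34.34.34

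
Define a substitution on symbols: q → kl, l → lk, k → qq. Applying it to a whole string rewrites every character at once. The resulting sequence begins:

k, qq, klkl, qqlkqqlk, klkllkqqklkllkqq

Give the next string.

qqlkqqlklkqqklklqqlkqqlklkqqklkl

Replace each of the 16 characters of klkllkqqklkllkqq in place — qq lk qq lk lk qq kl kl qq lk qq lk lk qq kl kl — and concatenate.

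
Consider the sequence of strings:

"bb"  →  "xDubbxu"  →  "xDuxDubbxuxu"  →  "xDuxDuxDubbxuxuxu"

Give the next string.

Each term wraps the previous one in xDu on the left and xu on the right.
Applying this once more to xDuxDuxDubbxuxuxu:

xDuxDuxDuxDubbxuxuxuxu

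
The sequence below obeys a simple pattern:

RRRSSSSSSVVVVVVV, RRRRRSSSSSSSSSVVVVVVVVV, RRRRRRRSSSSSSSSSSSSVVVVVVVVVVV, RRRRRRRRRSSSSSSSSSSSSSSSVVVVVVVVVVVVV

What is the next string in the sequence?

RRRRRRRRRRRSSSSSSSSSSSSSSSSSSVVVVVVVVVVVVVVV

Reading off run lengths: R runs 3, 5, 7, 9; S runs 6, 9, 12, 15; V runs 7, 9, 11, 13 — each is linear in n, where the shown terms are n = 2, 3, 4, 5.
At n = 6 the blocks have lengths 11, 18, 15.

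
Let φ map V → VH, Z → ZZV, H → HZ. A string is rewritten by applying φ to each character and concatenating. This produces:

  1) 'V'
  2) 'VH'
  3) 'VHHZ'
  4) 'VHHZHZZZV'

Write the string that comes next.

Expanding VHHZHZZZV: V→VH, H→HZ, H→HZ, Z→ZZV, H→HZ, Z→ZZV, Z→ZZV, Z→ZZV, V→VH. Concatenated: VH HZ HZ ZZV HZ ZZV ZZV ZZV VH.

VHHZHZZZVHZZZVZZVZZVVH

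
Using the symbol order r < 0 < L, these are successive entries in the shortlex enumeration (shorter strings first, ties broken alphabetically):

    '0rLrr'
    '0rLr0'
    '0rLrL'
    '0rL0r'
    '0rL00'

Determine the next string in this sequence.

Treat 0rL00 as a base-3 numeral over the given alphabet and add one, carrying through any trailing L's.

0rL0L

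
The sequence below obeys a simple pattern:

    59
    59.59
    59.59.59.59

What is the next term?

s(k+1) = s(k)·.·s(k) — each term doubles the last with '.' between the halves.
Doubling 59.59.59.59 with '.' between the halves:

59.59.59.59.59.59.59.59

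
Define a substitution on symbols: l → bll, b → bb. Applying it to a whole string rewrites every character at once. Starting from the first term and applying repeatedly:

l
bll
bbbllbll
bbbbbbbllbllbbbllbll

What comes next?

Replace each of the 20 characters of bbbbbbbllbllbbbllbll in place — bb bb bb bb bb bb bb bll bll bb bll bll bb bb bb bll bll bb bll bll — and concatenate.

bbbbbbbbbbbbbbbllbllbbbllbllbbbbbbbllbllbbbllbll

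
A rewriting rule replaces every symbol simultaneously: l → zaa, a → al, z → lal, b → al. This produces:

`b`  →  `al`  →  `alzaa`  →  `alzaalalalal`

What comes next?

Expanding alzaalalalal: a→al, l→zaa, z→lal, a→al, a→al, l→zaa, a→al, l→zaa, a→al, l→zaa, a→al, l→zaa. Concatenated: al zaa lal al al zaa al zaa al zaa al zaa.

alzaalalalalzaaalzaaalzaaalzaa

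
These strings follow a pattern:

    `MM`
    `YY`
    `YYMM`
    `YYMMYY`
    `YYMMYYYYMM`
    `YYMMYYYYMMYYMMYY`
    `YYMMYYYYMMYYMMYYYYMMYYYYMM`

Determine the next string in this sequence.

YYMMYYYYMMYYMMYYYYMMYYYYMMYYMMYYYYMMYYMMYY

From term 3 onward, concatenate the last term with the second-to-last: YY·MM = YYMM, YYMM·YY = YYMMYY, …
So term 8 is YYMMYYYYMMYYMMYYYYMMYYYYMM·YYMMYYYYMMYYMMYY.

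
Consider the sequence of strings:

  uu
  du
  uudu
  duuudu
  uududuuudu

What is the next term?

duuuduuududuuudu

From term 3 onward, concatenate the second-to-last term with the last: uu·du = uudu, du·uudu = duuudu, …
So term 6 is duuudu·uududuuudu.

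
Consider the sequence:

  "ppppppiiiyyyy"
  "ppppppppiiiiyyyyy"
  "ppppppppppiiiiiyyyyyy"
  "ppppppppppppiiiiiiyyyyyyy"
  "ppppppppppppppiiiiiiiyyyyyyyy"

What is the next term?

The n-th term is 2n p's then n i's then n+1 y's, where the shown terms are n = 3, 4, 5, 6, 7.
Setting n = 8 gives 16, 8, 9 characters in each block.

ppppppppppppppppiiiiiiiiyyyyyyyyy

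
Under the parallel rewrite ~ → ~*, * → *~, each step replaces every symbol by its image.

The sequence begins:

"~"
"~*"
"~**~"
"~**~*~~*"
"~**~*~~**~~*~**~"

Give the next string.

Applying the rule to each of the 16 symbols of ~**~*~~**~~*~**~ gives the pieces ~* *~ *~ ~* *~ ~* ~* *~ *~ ~* ~* *~ ~* *~ *~ ~*, which concatenate to the answer.

~**~*~~**~~*~**~*~~*~**~~**~*~~*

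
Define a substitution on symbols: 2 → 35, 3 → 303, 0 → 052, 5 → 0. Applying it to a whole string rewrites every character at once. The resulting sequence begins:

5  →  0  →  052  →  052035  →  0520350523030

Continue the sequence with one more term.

0520350523030052035303052303052

Replace each of the 13 characters of 0520350523030 in place — 052 0 35 052 303 0 052 0 35 303 052 303 052 — and concatenate.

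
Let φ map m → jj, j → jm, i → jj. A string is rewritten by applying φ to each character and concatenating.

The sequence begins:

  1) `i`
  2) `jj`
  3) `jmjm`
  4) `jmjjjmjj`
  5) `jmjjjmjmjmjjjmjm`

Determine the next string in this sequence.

jmjjjmjmjmjjjmjjjmjjjmjmjmjjjmjj

Replace each of the 16 characters of jmjjjmjmjmjjjmjm in place — jm jj jm jm jm jj jm jj jm jj jm jm jm jj jm jj — and concatenate.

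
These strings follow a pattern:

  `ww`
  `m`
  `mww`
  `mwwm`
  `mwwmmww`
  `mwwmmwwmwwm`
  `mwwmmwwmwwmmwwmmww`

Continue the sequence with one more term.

Each term (from the third on) is the previous term followed by the one before it: term 3 = m·ww = mww.
The next term joins mwwmmwwmwwmmwwmmww and mwwmmwwmwwm.

mwwmmwwmwwmmwwmmwwmwwmmwwmwwm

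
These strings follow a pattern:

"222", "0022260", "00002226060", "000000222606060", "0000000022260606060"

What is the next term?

00000000002226060606060

Each term wraps the previous one in 00 on the left and 60 on the right.
One more step from 0000000022260606060 gives the answer.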